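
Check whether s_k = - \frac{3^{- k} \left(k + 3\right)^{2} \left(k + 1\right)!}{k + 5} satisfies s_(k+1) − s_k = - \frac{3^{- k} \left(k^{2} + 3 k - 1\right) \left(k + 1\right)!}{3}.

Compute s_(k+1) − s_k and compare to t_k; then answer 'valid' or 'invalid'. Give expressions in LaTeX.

Invalid: residual \frac{2 \cdot 3^{- k} \left(k^{3} + 8 k^{2} + 11 k - 14\right) \left(k + 1\right)!}{3 \left(k + 5\right) \left(k + 6\right)} ≠ 0.

s_(k+1) = -(k + 4)**2*factorial(k + 2)/(3*3**k*(k + 6))
s_(k+1) − s_k = -(k**4 + 12*k**3 + 46*k**2 + 57*k - 2)*factorial(k + 1)/(3*3**k*(k + 5)*(k + 6))
(s_(k+1) − s_k) − t_k = 2*(k**3 + 8*k**2 + 11*k - 14)*factorial(k + 1)/(3*3**k*(k + 5)*(k + 6))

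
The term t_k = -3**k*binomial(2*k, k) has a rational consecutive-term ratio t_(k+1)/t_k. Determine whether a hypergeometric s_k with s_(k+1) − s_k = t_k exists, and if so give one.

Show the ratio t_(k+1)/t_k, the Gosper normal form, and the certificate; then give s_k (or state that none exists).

none (Gosper's algorithm certifies no s_k)

Compute t_(k+1)/t_k: get 6*(2*k + 1)/(k + 1).
So A=12*k + 6 and B=k + 1, with C=1.
Need (12*k + 6)·f(k+1) − (k)·f(k) = 1.
From deg A=1, deg B=1, deg C=0: d=-1.
Bound -1 < 0, so the key equation has no polynomial solution.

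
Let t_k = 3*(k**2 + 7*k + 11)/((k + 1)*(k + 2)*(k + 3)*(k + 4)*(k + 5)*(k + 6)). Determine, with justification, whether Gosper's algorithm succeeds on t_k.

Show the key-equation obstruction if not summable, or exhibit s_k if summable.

Yes. s_k = k*(k**2 + 9*k + 23)/(15*(k**3 + 9*k**2 + 23*k + 15)).

Compute t_(k+1)/t_k: get (k + 1)*(7*k + (k + 1)**2 + 18)/((k + 7)*(k**2 + 7*k + 11)).
Take A(k)=k + 1, B(k)=k + 7, C(k)=k**2 + 7*k + 11.
Solve (k + 1)·f(k+1) − (k + 6)·f(k) = k**2 + 7*k + 11.
Degrees (1,1,2) ⇒ d ≤ 5.
Match coefficients ⇒ f(k) = k*(k + 2)*(k + 4)*(k**2 + 9*k + 23)/45.
So s_k = (B(k−1)f/C)·t_k = (k*(k + 2)*(k + 4)*(k + 6)*(k**2 + 9*k + 23)/(45*(k**2 + 7*k + 11)))·t_k = k*(k**2 + 9*k + 23)/(15*(k**3 + 9*k**2 + 23*k + 15)).
Check: Δs_k = 3*(k**2 + 7*k + 11)/(k**6 + 21*k**5 + 175*k**4 + 735*k**3 + 1624*k**2 + 1764*k + 720). ✓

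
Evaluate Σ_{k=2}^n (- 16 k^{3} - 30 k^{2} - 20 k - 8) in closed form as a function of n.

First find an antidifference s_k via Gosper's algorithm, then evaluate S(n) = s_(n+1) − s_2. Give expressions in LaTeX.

S(n) = - 4 n^{4} - 18 n^{3} - 29 n^{2} - 23 n + 74

The ratio is (8*k**3 + 39*k**2 + 64*k + 37)/(8*k**3 + 15*k**2 + 10*k + 4).
Factor: A=1; B=1; C=k**3 + 15*k**2/8 + 5*k/4 + 1/2.
Key eq: (1)·f(k+1) = (1)·f(k) + (k**3 + 15*k**2/8 + 5*k/4 + 1/2).
Degrees (0,0,3) ⇒ d ≤ 4.
A polynomial solution: f(k) = k*(4*k**3 + 2*k**2 - k + 3)/16.
Then R = B(k−1)f/C = k*(4*k**3 + 2*k**2 - k + 3)/(2*(8*k**3 + 15*k**2 + 10*k + 4)), so s_k = R(k)·t_k = k*(-4*k**3 - 2*k**2 + k - 3).
s_(k+1) − s_k = -16*k**3 - 30*k**2 - 20*k - 8 = t_k.
Σ_(k=2)^n t_k = s_(n+1) − s_(2) = (-4*n**4 - 18*n**3 - 29*n**2 - 23*n - 8) − (-82), i.e. -4*n**4 - 18*n**3 - 29*n**2 - 23*n + 74.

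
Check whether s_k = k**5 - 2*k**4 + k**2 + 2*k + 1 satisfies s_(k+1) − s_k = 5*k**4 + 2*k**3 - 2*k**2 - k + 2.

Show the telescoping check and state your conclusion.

valid (s_(k+1) − s_k reduces to t_k)

s_(k+1) = k**5 + 3*k**4 + 2*k**3 - k**2 + k + 3
s_(k+1) − s_k = 5*k**4 + 2*k**3 - 2*k**2 - k + 2
(s_(k+1) − s_k) − t_k = 0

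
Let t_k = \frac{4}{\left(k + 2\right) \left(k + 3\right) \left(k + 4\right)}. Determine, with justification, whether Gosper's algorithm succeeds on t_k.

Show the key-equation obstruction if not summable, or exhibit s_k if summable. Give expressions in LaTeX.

Yes. s_k = \frac{k \left(k + 5\right)}{3 \left(k + 2\right) \left(k + 3\right)}.

r(k) = (k + 2)/(k + 5) after simplifying.
So A=k + 2 and B=k + 5, with C=1.
f must satisfy (k + 2)·f(k+1) − (k + 4)·f(k) = 1.
Bound: deg f ≤ 2.
Solving with deg f ≤ 2: f(k) = k*(k + 5)/12.
R(k) = B(k−1)·f(k)/C(k) = k*(k + 4)*(k + 5)/12; s_k = R·t_k = k*(k + 5)/(3*(k + 2)*(k + 3)).
Check: Δs_k = 4/(k**3 + 9*k**2 + 26*k + 24). ✓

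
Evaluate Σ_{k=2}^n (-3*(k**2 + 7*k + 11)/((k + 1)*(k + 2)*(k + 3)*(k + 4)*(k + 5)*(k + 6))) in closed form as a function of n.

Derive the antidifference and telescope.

S(n) = (-n**3 - 12*n**2 - 44*n + 57)/(105*(n**3 + 12*n**2 + 44*n + 48))

Ratio r(k) = (k + 1)*(7*k + (k + 1)**2 + 18)/((k + 7)*(k**2 + 7*k + 11)).
A = k + 1, B = k + 7, C = k**2 + 7*k + 11.
Solve (k + 1)·f(k+1) − (k + 6)·f(k) = k**2 + 7*k + 11.
deg f ≤ 5 (via 1,1,2).
Solving with deg f ≤ 5: f(k) = k*(k + 2)*(k + 4)*(k**2 + 9*k + 23)/45.
Get s_k = R·t_k = k*(-k**2 - 9*k - 23)/(15*(k**3 + 9*k**2 + 23*k + 15)) with R(k) = B(k−1)f(k)/C(k) = k*(k + 2)*(k + 4)*(k + 6)*(k**2 + 9*k + 23)/(45*(k**2 + 7*k + 11)).
Verify: 3*(-k**2 - 7*k - 11)/(k**6 + 21*k**5 + 175*k**4 + 735*k**3 + 1624*k**2 + 1764*k + 720) matches t_k.
Telescope: S(n) = s_(n+1) − s_(2) = (-n**3 - 12*n**2 - 44*n - 33)/(15*(n**3 + 12*n**2 + 44*n + 48)) − (-2/35) = (-n**3 - 12*n**2 - 44*n + 57)/(105*(n**3 + 12*n**2 + 44*n + 48)).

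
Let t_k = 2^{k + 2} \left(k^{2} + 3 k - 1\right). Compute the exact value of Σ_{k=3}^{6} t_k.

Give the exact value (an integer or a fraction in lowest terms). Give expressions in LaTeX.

Σ = 20832

The ratio is 2*(k**2 + 5*k + 3)/(k**2 + 3*k - 1).
A = 2, B = 1, C = k**2 + 3*k - 1.
Key eq: (2)·f(k+1) = (1)·f(k) + (k**2 + 3*k - 1).
deg f ≤ 2 (via 0,0,2).
Solving with deg f ≤ 2: f(k) = k**2 - k - 1.
Then R = B(k−1)f/C = (k**2 - k - 1)/(k**2 + 3*k - 1), so s_k = R(k)·t_k = 2**(k + 2)*(k**2 - k - 1).
Verify: 2**(k + 2)*(k**2 + 3*k - 1) matches t_k.
Σ_(k=3)^(6) t_k = s_(7) − s_(3) = 20992 − (160) = 20832.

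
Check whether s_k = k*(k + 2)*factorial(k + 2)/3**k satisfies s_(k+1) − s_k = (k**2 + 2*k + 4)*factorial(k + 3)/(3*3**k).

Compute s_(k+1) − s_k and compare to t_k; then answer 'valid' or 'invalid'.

s_(k+1) = (k + 1)*(k + 3)*factorial(k + 3)/(3*3**k)
s_(k+1) − s_k = (k**3 + 4*k**2 + 9*k + 9)*factorial(k + 2)/(3*3**k)
(s_(k+1) − s_k) − t_k = -(k**2 + k + 3)*factorial(k + 2)/(3*3**k)

Invalid: residual -(k**2 + k + 3)*factorial(k + 2)/(3*3**k) ≠ 0.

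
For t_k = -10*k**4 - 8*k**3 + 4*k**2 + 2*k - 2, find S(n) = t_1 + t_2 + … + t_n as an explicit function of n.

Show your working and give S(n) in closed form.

Compute t_(k+1)/t_k: get (5*k**4 + 24*k**3 + 40*k**2 + 27*k + 7)/(5*k**4 + 4*k**3 - 2*k**2 - k + 1).
Normal form (A,B,C) = (1, 1, k**4 + 4*k**3/5 - 2*k**2/5 - k/5 + 1/5).
Solve (1)·f(k+1) − (1)·f(k) = k**4 + 4*k**3/5 - 2*k**2/5 - k/5 + 1/5.
From deg A=0, deg B=0, deg C=4: d=5.
Solving with deg f ≤ 5: f(k) = k*(2*k**4 - 3*k**3 - 2*k**2 + 3*k + 2)/10.
Certificate R = B(k−1)f/C = k*(2*k**4 - 3*k**3 - 2*k**2 + 3*k + 2)/(2*(5*k**4 + 4*k**3 - 2*k**2 - k + 1)) gives s_k = k*(-2*k**4 + 3*k**3 + 2*k**2 - 3*k - 2).
Δs = -10*k**4 - 8*k**3 + 4*k**2 + 2*k - 2, as required.
Evaluate: s_(n+1) = -2*n**5 - 7*n**4 - 6*n**3 + n**2 - 2; subtract s_(1) = -2 ⇒ S(n) = n**2*(-2*n**3 - 7*n**2 - 6*n + 1).

S(n) = n**2*(-2*n**3 - 7*n**2 - 6*n + 1)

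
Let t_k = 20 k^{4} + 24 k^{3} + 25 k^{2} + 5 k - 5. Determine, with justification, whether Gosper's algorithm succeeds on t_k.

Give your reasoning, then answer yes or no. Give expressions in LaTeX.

Ratio r(k) = (20*k**4 + 104*k**3 + 217*k**2 + 207*k + 69)/(20*k**4 + 24*k**3 + 25*k**2 + 5*k - 5).
Normal form (A,B,C) = (1, 1, k**4 + 6*k**3/5 + 5*k**2/4 + k/4 - 1/4).
Key eq: (1)·f(k+1) = (1)·f(k) + (k**4 + 6*k**3/5 + 5*k**2/4 + k/4 - 1/4).
From deg A=0, deg B=0, deg C=4: d=5.
Solve for f: f(k) = k*(4*k**4 - 4*k**3 + 3*k**2 - 4*k - 4)/20 (degree 5 ≤ 5).
R(k) = B(k−1)·f(k)/C(k) = k*(4*k**4 - 4*k**3 + 3*k**2 - 4*k - 4)/(20*k**4 + 24*k**3 + 25*k**2 + 5*k - 5); s_k = R·t_k = k*(4*k**4 - 4*k**3 + 3*k**2 - 4*k - 4).
Check: Δs_k = 20*k**4 + 24*k**3 + 25*k**2 + 5*k - 5. ✓

Yes. s_k = k \left(4 k^{4} - 4 k^{3} + 3 k^{2} - 4 k - 4\right).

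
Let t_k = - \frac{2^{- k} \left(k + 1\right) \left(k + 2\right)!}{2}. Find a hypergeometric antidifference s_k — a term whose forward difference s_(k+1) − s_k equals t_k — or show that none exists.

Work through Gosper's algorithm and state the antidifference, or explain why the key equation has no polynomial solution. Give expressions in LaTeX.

t_(k+1)/t_k = (k + 2)*(k + 3)/(2*(k + 1)).
Normal form (A,B,C) = (k/2 + 3/2, 1, k + 1).
Key eq: (k/2 + 3/2)·f(k+1) = (1)·f(k) + (k + 1).
From deg A=1, deg B=0, deg C=1: d=0.
Match coefficients ⇒ f(k) = 2.
Certificate R = B(k−1)f/C = 2/(k + 1) gives s_k = -factorial(k + 2)/2**k.
s_(k+1) − s_k = -(k + 1)*factorial(k + 2)/(2*2**k) = t_k.

s_k = - 2^{- k} \left(k + 2\right)!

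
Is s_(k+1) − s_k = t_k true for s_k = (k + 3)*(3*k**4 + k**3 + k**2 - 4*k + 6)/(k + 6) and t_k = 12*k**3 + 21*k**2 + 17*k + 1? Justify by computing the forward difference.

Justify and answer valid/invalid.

s_(k+1) = (k + 4)*(-4*k + 3*(k + 1)**4 + (k + 1)**3 + (k + 1)**2 + 2)/(k + 7)
s_(k+1) − s_k = 2*(6*k**5 + 75*k**4 + 259*k**3 + 339*k**2 + 203*k + 21)/(k**2 + 13*k + 42)
(s_(k+1) − s_k) − t_k = 3*k*(-9*k**3 - 92*k**2 - 142*k - 107)/(k**2 + 13*k + 42)

Invalid: residual 3*k*(-9*k**3 - 92*k**2 - 142*k - 107)/(k**2 + 13*k + 42) ≠ 0.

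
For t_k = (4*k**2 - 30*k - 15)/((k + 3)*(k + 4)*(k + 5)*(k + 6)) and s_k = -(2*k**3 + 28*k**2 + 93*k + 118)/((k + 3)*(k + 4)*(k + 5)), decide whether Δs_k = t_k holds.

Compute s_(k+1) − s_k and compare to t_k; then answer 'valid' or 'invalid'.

valid; difference matches t_k

s_(k+1) = (-93*k - 2*(k + 1)**3 - 28*(k + 1)**2 - 211)/((k + 4)*(k + 5)*(k + 6))
s_(k+1) − s_k = (4*k**2 - 30*k - 15)/(k**4 + 18*k**3 + 119*k**2 + 342*k + 360)
(s_(k+1) − s_k) − t_k = 0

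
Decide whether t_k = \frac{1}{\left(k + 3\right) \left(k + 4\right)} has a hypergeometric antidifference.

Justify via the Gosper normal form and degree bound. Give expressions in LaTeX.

Yes. s_k = \frac{k}{3 \left(k + 3\right)}.

Ratio r(k) = (k + 3)/(k + 5).
So A=k + 3 and B=k + 5, with C=1.
Need (k + 3)·f(k+1) − (k + 4)·f(k) = 1.
From deg A=1, deg B=1, deg C=0: d=1.
A polynomial solution: f(k) = k/3.
Certificate R = B(k−1)f/C = k*(k + 4)/3 gives s_k = k/(3*(k + 3)).
Check: Δs_k = 1/(k**2 + 7*k + 12). ✓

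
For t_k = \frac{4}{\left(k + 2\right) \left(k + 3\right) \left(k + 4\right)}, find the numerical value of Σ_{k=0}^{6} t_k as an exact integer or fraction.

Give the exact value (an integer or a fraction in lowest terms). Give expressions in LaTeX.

Compute t_(k+1)/t_k: get (k + 2)/(k + 5).
A = k + 2, B = k + 5, C = 1.
f must satisfy (k + 2)·f(k+1) − (k + 4)·f(k) = 1.
deg f ≤ 2 (via 1,1,0).
Solving with deg f ≤ 2: f(k) = k*(k + 5)/12.
Certificate R = B(k−1)f/C = k*(k + 4)*(k + 5)/12 gives s_k = k*(k + 5)/(3*(k + 2)*(k + 3)).
Check: Δs_k = 4/(k**3 + 9*k**2 + 26*k + 24). ✓
Evaluate s at k=7 and k=0: 14/45 and 0; difference 14/45.

Σ = 14/45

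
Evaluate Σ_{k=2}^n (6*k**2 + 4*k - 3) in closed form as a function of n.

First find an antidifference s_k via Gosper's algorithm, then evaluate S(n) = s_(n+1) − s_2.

S(n) = 2*n**3 + 5*n**2 - 7

Compute t_(k+1)/t_k: get (6*k**2 + 16*k + 7)/(6*k**2 + 4*k - 3).
Gosper form: A/B · C(k+1)/C(k) with A=1, B=1, C=k**2 + 2*k/3 - 1/2.
Need (1)·f(k+1) − (1)·f(k) = k**2 + 2*k/3 - 1/2.
Bound: deg f ≤ 3.
Match coefficients ⇒ f(k) = k*(2*k**2 - k - 4)/6.
So s_k = (B(k−1)f/C)·t_k = (k*(2*k**2 - k - 4)/(6*k**2 + 4*k - 3))·t_k = k*(2*k**2 - k - 4).
s_(k+1) − s_k = 6*k**2 + 4*k - 3 = t_k.
Telescope: S(n) = s_(n+1) − s_(2) = 2*n**3 + 5*n**2 - 3 − (4) = 2*n**3 + 5*n**2 - 7.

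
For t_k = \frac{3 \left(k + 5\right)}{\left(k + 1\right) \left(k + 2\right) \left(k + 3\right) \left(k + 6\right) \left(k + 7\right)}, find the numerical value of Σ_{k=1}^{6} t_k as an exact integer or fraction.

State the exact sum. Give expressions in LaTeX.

Σ = 149/6552

The ratio is (k + 1)*(k + 6)**2/((k + 4)*(k + 5)*(k + 8)).
Factor: A=k + 1; B=k + 8; C=k**3 + 14*k**2 + 65*k + 100.
Key eq: (k + 1)·f(k+1) = (k + 7)·f(k) + (k**3 + 14*k**2 + 65*k + 100).
d = 6 from the (1,1,3) case.
Solve for f: f(k) = k*(k + 3)*(k + 4)**2*(k + 5)**2/36 (degree 6 ≤ 6).
So s_k = (B(k−1)f/C)·t_k = (k*(k + 3)*(k + 4)*(k + 7)/36)·t_k = k*(k**2 + 9*k + 20)/(12*(k**3 + 9*k**2 + 20*k + 12)).
Δs = 3*(k + 5)/(k**5 + 19*k**4 + 131*k**3 + 401*k**2 + 540*k + 252), as required.
Sum = s_(7) − s_(1); s_(7) = 77/936, s_(1) = 5/84 ⇒ 149/6552.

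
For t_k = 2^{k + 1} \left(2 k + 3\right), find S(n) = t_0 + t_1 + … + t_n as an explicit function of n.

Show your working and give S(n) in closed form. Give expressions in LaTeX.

t_(k+1)/t_k = 2*(2*k + 5)/(2*k + 3).
So A=2 and B=1, with C=k + 3/2.
f must satisfy (2)·f(k+1) − (1)·f(k) = k + 3/2.
deg f ≤ 1 (via 0,0,1).
Match coefficients ⇒ f(k) = (2*k - 1)/2.
Get s_k = R·t_k = 2**(k + 1)*(2*k - 1) with R(k) = B(k−1)f(k)/C(k) = (2*k - 1)/(2*k + 3).
Check: Δs_k = 2**(k + 1)*(2*k + 3). ✓
Σ_(k=0)^n t_k = s_(n+1) − s_(0) = (2**(n + 2)*(2*n + 1)) − (-2), i.e. 8*2**n*n + 4*2**n + 2.

S(n) = 8 \cdot 2^{n} n + 4 \cdot 2^{n} + 2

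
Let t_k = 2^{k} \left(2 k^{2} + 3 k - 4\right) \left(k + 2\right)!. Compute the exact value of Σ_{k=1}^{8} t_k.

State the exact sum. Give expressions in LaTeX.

Step 1: r(k) = 2*(2*k**3 + 13*k**2 + 22*k + 3)/(2*k**2 + 3*k - 4).
Normal form (A,B,C) = (2*k + 6, 1, k**2 + 3*k/2 - 2).
Solve (2*k + 6)·f(k+1) − (1)·f(k) = k**2 + 3*k/2 - 2.
deg f ≤ 1 (via 1,0,2).
Match coefficients ⇒ f(k) = (k - 2)/2.
Get s_k = R·t_k = 2**k*(k - 2)*factorial(k + 2) with R(k) = B(k−1)f(k)/C(k) = (k - 2)/(2*k**2 + 3*k - 4).
s_(k+1) − s_k = 2**k*(2*k**2 + 3*k - 4)*factorial(k + 2) = t_k.
Sum = s_(9) − s_(1); s_(9) = 143061811200, s_(1) = -12 ⇒ 143061811212.

Σ = 143061811212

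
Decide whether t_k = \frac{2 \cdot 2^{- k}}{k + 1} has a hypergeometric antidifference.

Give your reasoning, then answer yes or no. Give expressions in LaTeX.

No — negative degree bound, so no certificate f.

The ratio is (k + 1)/(2*(k + 2)).
A = k/2 + 1/2, B = k + 2, C = 1.
f must satisfy (k/2 + 1/2)·f(k+1) − (k + 1)·f(k) = 1.
deg f ≤ -1 (via 1,1,0).
deg f ≤ -1 is impossible — no certificate.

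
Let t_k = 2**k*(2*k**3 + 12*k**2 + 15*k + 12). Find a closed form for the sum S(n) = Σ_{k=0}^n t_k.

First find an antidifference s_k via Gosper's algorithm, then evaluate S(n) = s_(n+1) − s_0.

t_(k+1)/t_k = 2*(2*k**3 + 18*k**2 + 45*k + 41)/(2*k**3 + 12*k**2 + 15*k + 12).
So A=2 and B=1, with C=k**3 + 6*k**2 + 15*k/2 + 6.
Set up (2)·f(k+1) − (1)·f(k) − (k**3 + 6*k**2 + 15*k/2 + 6) = 0.
Degrees (0,0,3) ⇒ d ≤ 3.
Coefficient equations give f(k) = (2*k**3 + 3*k + 2)/2.
Certificate R = B(k−1)f/C = (2*k**3 + 3*k + 2)/(2*k**3 + 12*k**2 + 15*k + 12) gives s_k = 2**k*(2*k**3 + 3*k + 2).
s_(k+1) − s_k = 2**k*(2*k**3 + 12*k**2 + 15*k + 12) = t_k.
Telescope: S(n) = s_(n+1) − s_(0) = 2**(n + 1)*(2*n**3 + 6*n**2 + 9*n + 7) − (2) = 4*2**n*n**3 + 12*2**n*n**2 + 18*2**n*n + 14*2**n - 2.

S(n) = 4*2**n*n**3 + 12*2**n*n**2 + 18*2**n*n + 14*2**n - 2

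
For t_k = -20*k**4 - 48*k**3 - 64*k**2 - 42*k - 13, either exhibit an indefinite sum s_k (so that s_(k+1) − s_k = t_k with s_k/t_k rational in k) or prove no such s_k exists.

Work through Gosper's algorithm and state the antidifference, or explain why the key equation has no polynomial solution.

s_k = k*(-4*k**4 - 2*k**3 - 4*k**2 - k - 2)

Compute t_(k+1)/t_k: get (20*k**4 + 128*k**3 + 328*k**2 + 394*k + 187)/(20*k**4 + 48*k**3 + 64*k**2 + 42*k + 13).
A = 1, B = 1, C = k**4 + 12*k**3/5 + 16*k**2/5 + 21*k/10 + 13/20.
Set up (1)·f(k+1) − (1)·f(k) − (k**4 + 12*k**3/5 + 16*k**2/5 + 21*k/10 + 13/20) = 0.
deg f ≤ 5 (via 0,0,4).
Match coefficients ⇒ f(k) = k*(4*k**4 + 2*k**3 + 4*k**2 + k + 2)/20.
R(k) = B(k−1)·f(k)/C(k) = k*(4*k**4 + 2*k**3 + 4*k**2 + k + 2)/(20*k**4 + 48*k**3 + 64*k**2 + 42*k + 13); s_k = R·t_k = k*(-4*k**4 - 2*k**3 - 4*k**2 - k - 2).
Δs = -20*k**4 - 48*k**3 - 64*k**2 - 42*k - 13, as required.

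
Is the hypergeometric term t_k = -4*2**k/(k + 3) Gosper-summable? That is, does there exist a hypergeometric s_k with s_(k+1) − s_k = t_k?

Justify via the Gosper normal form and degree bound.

r(k) = 2*(k + 3)/(k + 4) after simplifying.
A = 2*k + 6, B = k + 4, C = 1.
Solve (2*k + 6)·f(k+1) − (k + 3)·f(k) = 1.
From deg A=1, deg B=1, deg C=0: d=-1.
d = -1 < 0 ⇒ no nonzero polynomial f; not summable.

No. Not Gosper-summable.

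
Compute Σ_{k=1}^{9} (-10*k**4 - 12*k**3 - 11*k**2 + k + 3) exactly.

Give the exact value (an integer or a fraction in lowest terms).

Ratio r(k) = (10*k**4 + 52*k**3 + 107*k**2 + 97*k + 29)/(10*k**4 + 12*k**3 + 11*k**2 - k - 3).
A = 1, B = 1, C = k**4 + 6*k**3/5 + 11*k**2/10 - k/10 - 3/10.
Need (1)·f(k+1) − (1)·f(k) = k**4 + 6*k**3/5 + 11*k**2/10 - k/10 - 3/10.
Degrees (0,0,4) ⇒ d ≤ 5.
Coefficient equations give f(k) = k*(2*k**4 - 2*k**3 + k**2 - 3*k - 1)/10.
Certificate R = B(k−1)f/C = k*(2*k**4 - 2*k**3 + k**2 - 3*k - 1)/(10*k**4 + 12*k**3 + 11*k**2 - k - 3) gives s_k = k*(-2*k**4 + 2*k**3 - k**2 + 3*k + 1).
Δs = -10*k**4 - 12*k**3 - 11*k**2 + k + 3, as required.
Evaluate s at k=10 and k=1: -180690 and 3; difference -180693.

Σ = -180693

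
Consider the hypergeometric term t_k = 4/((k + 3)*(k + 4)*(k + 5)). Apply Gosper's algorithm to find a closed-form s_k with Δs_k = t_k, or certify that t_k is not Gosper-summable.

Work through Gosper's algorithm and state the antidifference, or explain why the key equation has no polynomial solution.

The ratio is (k + 3)/(k + 6).
So A=k + 3 and B=k + 6, with C=1.
Need (k + 3)·f(k+1) − (k + 5)·f(k) = 1.
d = 2 from the (1,1,0) case.
Solving with deg f ≤ 2: f(k) = k*(k + 7)/24.
Certificate R = B(k−1)f/C = k*(k + 5)*(k + 7)/24 gives s_k = k*(k + 7)/(6*(k + 3)*(k + 4)).
Δs = 4/(k**3 + 12*k**2 + 47*k + 60), as required.

s_k = k*(k + 7)/(6*(k + 3)*(k + 4))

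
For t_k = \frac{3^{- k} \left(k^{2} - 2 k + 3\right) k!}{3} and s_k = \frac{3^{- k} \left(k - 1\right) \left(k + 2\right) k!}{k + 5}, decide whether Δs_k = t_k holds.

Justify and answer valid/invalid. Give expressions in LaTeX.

s_(k+1) = k*(k + 3)*factorial(k + 1)/(3*3**k*(k + 6))
s_(k+1) − s_k = (k**4 + 6*k**3 + 2*k**2 + 3*k + 36)*factorial(k)/(3*3**k*(k + 5)*(k + 6))
(s_(k+1) − s_k) − t_k = -(k**3 + 3*k**2 - 10*k + 18)*factorial(k)/(3**k*(k + 5)*(k + 6))

Invalid: residual - \frac{3^{- k} \left(k^{3} + 3 k^{2} - 10 k + 18\right) k!}{\left(k + 5\right) \left(k + 6\right)} ≠ 0.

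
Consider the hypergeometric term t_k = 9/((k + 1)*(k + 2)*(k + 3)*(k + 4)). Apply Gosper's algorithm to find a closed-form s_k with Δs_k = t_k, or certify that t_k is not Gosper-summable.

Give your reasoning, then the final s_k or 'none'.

Step 1: r(k) = (k + 1)/(k + 5).
Factor: A=k + 1; B=k + 5; C=1.
Key eq: (k + 1)·f(k+1) = (k + 4)·f(k) + (1).
d = 3 from the (1,1,0) case.
Solving with deg f ≤ 3: f(k) = k*(k**2 + 6*k + 11)/18.
R(k) = B(k−1)·f(k)/C(k) = k*(k + 4)*(k**2 + 6*k + 11)/18; s_k = R·t_k = k*(k**2 + 6*k + 11)/(2*(k + 1)*(k + 2)*(k + 3)).
Δs = 9/(k**4 + 10*k**3 + 35*k**2 + 50*k + 24), as required.

s_k = k*(k**2 + 6*k + 11)/(2*(k + 1)*(k + 2)*(k + 3))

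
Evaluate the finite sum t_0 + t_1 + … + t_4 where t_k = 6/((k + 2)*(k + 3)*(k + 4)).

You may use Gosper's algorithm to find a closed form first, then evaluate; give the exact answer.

Σ = 25/56

Ratio r(k) = (k + 2)/(k + 5).
Take A(k)=k + 2, B(k)=k + 5, C(k)=1.
Set up (k + 2)·f(k+1) − (k + 4)·f(k) − (1) = 0.
deg f ≤ 2 (via 1,1,0).
Solving with deg f ≤ 2: f(k) = k*(k + 5)/12.
So s_k = (B(k−1)f/C)·t_k = (k*(k + 4)*(k + 5)/12)·t_k = k*(k + 5)/(2*(k + 2)*(k + 3)).
Check: Δs_k = 6/(k**3 + 9*k**2 + 26*k + 24). ✓
Σ_(k=0)^(4) t_k = s_(5) − s_(0) = 25/56 − (0) = 25/56.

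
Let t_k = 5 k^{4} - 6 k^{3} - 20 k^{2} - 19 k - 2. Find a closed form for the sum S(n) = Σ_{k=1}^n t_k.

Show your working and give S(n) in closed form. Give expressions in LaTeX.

Ratio r(k) = (5*k**4 + 14*k**3 - 8*k**2 - 57*k - 42)/(5*k**4 - 6*k**3 - 20*k**2 - 19*k - 2).
Take A(k)=1, B(k)=1, C(k)=k**4 - 6*k**3/5 - 4*k**2 - 19*k/5 - 2/5.
f must satisfy (1)·f(k+1) − (1)·f(k) = k**4 - 6*k**3/5 - 4*k**2 - 19*k/5 - 2/5.
deg f ≤ 5 (via 0,0,4).
A polynomial solution: f(k) = k*(k**4 - 4*k**3 - 2*k**2 - k + 4)/5.
Certificate R = B(k−1)f/C = k*(k**4 - 4*k**3 - 2*k**2 - k + 4)/(5*k**4 - 6*k**3 - 20*k**2 - 19*k - 2) gives s_k = k*(k**4 - 4*k**3 - 2*k**2 - k + 4).
Verify: 5*k**4 - 6*k**3 - 20*k**2 - 19*k - 2 matches t_k.
Telescope: S(n) = s_(n+1) − s_(1) = n**5 + n**4 - 8*n**3 - 21*n**2 - 15*n - 2 − (-2) = n*(n**4 + n**3 - 8*n**2 - 21*n - 15).

S(n) = n \left(n^{4} + n^{3} - 8 n^{2} - 21 n - 15\right)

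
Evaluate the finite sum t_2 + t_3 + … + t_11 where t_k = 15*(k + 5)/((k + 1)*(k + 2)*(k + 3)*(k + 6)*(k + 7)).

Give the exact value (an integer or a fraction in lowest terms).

r(k) = (k + 1)*(k + 6)**2/((k + 4)*(k + 5)*(k + 8)) after simplifying.
A = k + 1, B = k + 8, C = k**3 + 14*k**2 + 65*k + 100.
Set up (k + 1)·f(k+1) − (k + 7)·f(k) − (k**3 + 14*k**2 + 65*k + 100) = 0.
From deg A=1, deg B=1, deg C=3: d=6.
A polynomial solution: f(k) = k*(k + 3)*(k + 4)**2*(k + 5)**2/36.
Get s_k = R·t_k = 5*k*(k**2 + 9*k + 20)/(12*(k**3 + 9*k**2 + 20*k + 12)) with R(k) = B(k−1)f(k)/C(k) = k*(k + 3)*(k + 4)*(k + 7)/36.
Verify: 15*(k + 5)/(k**5 + 19*k**4 + 131*k**3 + 401*k**2 + 540*k + 252) matches t_k.
Σ_(k=2)^(11) t_k = s_(12) − s_(2) = 340/819 − (35/96) = 1325/26208.

Σ = 1325/26208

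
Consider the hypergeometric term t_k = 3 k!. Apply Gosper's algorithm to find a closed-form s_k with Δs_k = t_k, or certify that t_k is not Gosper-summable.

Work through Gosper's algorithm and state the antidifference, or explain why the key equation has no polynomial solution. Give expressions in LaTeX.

none — t_k is not Gosper-summable

Compute t_(k+1)/t_k: get k + 1.
So A=k + 1 and B=1, with C=1.
Need (k + 1)·f(k+1) − (1)·f(k) = 1.
Bound: deg f ≤ -1.
Bound -1 < 0, so the key equation has no polynomial solution.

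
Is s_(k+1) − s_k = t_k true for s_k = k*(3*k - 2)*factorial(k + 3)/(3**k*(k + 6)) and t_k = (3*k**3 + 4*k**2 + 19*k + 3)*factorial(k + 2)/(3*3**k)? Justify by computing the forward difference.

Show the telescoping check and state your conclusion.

s_(k+1) = (k + 1)*(3*k + 1)*factorial(k + 4)/(3*3**k*(k + 7))
s_(k+1) − s_k = (3*k**4 + 25*k**3 + 56*k**2 + 148*k + 24)*factorial(k + 3)/(3*3**k*(k + 6)*(k + 7))
(s_(k+1) − s_k) − t_k = -(3*k**4 + 22*k**3 + 34*k**2 + 123*k + 18)*factorial(k + 2)/(3**k*(k + 6)*(k + 7))

Invalid: residual -(3*k**4 + 22*k**3 + 34*k**2 + 123*k + 18)*factorial(k + 2)/(3**k*(k + 6)*(k + 7)) ≠ 0.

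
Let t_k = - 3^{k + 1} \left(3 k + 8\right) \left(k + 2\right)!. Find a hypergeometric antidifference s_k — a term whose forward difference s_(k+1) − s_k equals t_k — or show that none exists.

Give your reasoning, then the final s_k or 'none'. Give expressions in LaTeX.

Compute t_(k+1)/t_k: get 3*(k + 3)*(3*k + 11)/(3*k + 8).
Normal form (A,B,C) = (3*k + 9, 1, k + 8/3).
f must satisfy (3*k + 9)·f(k+1) − (1)·f(k) = k + 8/3.
Degrees (1,0,1) ⇒ d ≤ 0.
Coefficient equations give f(k) = 1/3.
Certificate R = B(k−1)f/C = 1/(3*k + 8) gives s_k = -3**(k + 1)*factorial(k + 2).
Check: Δs_k = -3**(k + 1)*(3*k + 8)*factorial(k + 2). ✓

s_k = - 3^{k + 1} \left(k + 2\right)!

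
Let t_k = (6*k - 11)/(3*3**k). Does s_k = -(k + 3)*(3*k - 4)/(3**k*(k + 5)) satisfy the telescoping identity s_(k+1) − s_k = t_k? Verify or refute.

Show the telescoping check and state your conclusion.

s_(k+1) = -(k + 4)*(3*k - 1)/(3*3**k*(k + 6))
s_(k+1) − s_k = (6*k**3 + 43*k**2 + 3*k - 196)/(3*3**k*(k**2 + 11*k + 30))
(s_(k+1) − s_k) − t_k = 2*(-6*k**2 - 28*k + 67)/(3*3**k*(k**2 + 11*k + 30))

Invalid: residual 2*(-6*k**2 - 28*k + 67)/(3*3**k*(k**2 + 11*k + 30)) ≠ 0.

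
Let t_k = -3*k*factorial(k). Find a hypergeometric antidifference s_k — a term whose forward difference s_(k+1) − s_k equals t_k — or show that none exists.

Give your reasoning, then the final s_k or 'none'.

t_(k+1)/t_k = (k + 1)**2/k.
So A=k + 1 and B=1, with C=k.
Need (k + 1)·f(k+1) − (1)·f(k) = k.
d = 0 from the (1,0,1) case.
Solving with deg f ≤ 0: f(k) = 1.
Then R = B(k−1)f/C = 1/k, so s_k = R(k)·t_k = -3*factorial(k).
s_(k+1) − s_k = -3*k*factorial(k) = t_k.

s_k = -3*factorial(k)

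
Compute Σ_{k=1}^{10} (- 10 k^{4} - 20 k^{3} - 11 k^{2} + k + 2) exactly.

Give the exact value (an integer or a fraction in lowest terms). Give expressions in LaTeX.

Ratio r(k) = (10*k**4 + 60*k**3 + 131*k**2 + 121*k + 38)/(10*k**4 + 20*k**3 + 11*k**2 - k - 2).
Factor: A=1; B=1; C=k**4 + 2*k**3 + 11*k**2/10 - k/10 - 1/5.
Key eq: (1)·f(k+1) = (1)·f(k) + (k**4 + 2*k**3 + 11*k**2/10 - k/10 - 1/5).
Bound: deg f ≤ 5.
A polynomial solution: f(k) = k**2*(k + 1)*(2*k**2 - 2*k - 1)/10.
Certificate R = B(k−1)f/C = k**2*(2*k**2 - 2*k - 1)/(10*k**3 + 10*k**2 + k - 2) gives s_k = k**2*(-2*k**3 + 3*k + 1).
Verify: -10*k**4 - 20*k**3 - 11*k**2 + k + 2 matches t_k.
Evaluate s at k=11 and k=1: -317988 and 2; difference -317990.

Σ = -317990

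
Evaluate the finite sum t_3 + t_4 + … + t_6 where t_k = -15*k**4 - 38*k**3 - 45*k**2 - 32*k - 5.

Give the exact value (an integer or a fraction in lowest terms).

t_(k+1)/t_k = (15*k**4 + 98*k**3 + 249*k**2 + 296*k + 135)/(15*k**4 + 38*k**3 + 45*k**2 + 32*k + 5).
So A=1 and B=1, with C=k**4 + 38*k**3/15 + 3*k**2 + 32*k/15 + 1/3.
Need (1)·f(k+1) − (1)·f(k) = k**4 + 38*k**3/15 + 3*k**2 + 32*k/15 + 1/3.
d = 5 from the (0,0,4) case.
Coefficient equations give f(k) = k*(3*k**4 + 2*k**3 + k**2 + 3*k - 4)/15.
So s_k = (B(k−1)f/C)·t_k = (k*(3*k**4 + 2*k**3 + k**2 + 3*k - 4)/(15*k**4 + 38*k**3 + 45*k**2 + 32*k + 5))·t_k = k*(-3*k**4 - 2*k**3 - k**2 - 3*k + 4).
Check: Δs_k = -15*k**4 - 38*k**3 - 45*k**2 - 32*k - 5. ✓
Sum = s_(7) − s_(3); s_(7) = -55685, s_(3) = -933 ⇒ -54752.

Σ = -54752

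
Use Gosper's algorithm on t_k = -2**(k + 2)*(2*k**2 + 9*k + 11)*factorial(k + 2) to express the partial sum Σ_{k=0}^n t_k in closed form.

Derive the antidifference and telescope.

Ratio r(k) = 2*(2*k**3 + 19*k**2 + 61*k + 66)/(2*k**2 + 9*k + 11).
A = 2*k + 6, B = 1, C = k**2 + 9*k/2 + 11/2.
Solve (2*k + 6)·f(k+1) − (1)·f(k) = k**2 + 9*k/2 + 11/2.
deg f ≤ 1 (via 1,0,2).
Match coefficients ⇒ f(k) = (k + 1)/2.
So s_k = (B(k−1)f/C)·t_k = ((k + 1)/(2*k**2 + 9*k + 11))·t_k = -2**(k + 2)*(k + 1)*factorial(k + 2).
Check: Δs_k = -2**(k + 2)*(2*k**2 + 9*k + 11)*factorial(k + 2). ✓
s_(n+1) = -2**(n + 3)*(n + 2)*factorial(n + 3) and s_(0) = -8, so S(n) = -8*2**n*n*factorial(n + 3) - 16*2**n*factorial(n + 3) + 8.

S(n) = -8*2**n*n*factorial(n + 3) - 16*2**n*factorial(n + 3) + 8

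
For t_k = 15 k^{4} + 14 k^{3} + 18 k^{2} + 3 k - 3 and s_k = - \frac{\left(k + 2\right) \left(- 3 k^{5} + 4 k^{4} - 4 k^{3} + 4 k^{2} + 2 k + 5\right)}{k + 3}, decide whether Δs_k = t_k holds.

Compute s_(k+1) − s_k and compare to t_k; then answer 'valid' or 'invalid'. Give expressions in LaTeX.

Invalid: residual \frac{- 12 k^{5} - 63 k^{4} - 56 k^{3} - 61 k^{2} - 8 k + 4}{k^{2} + 7 k + 12} ≠ 0.

s_(k+1) = (3*k**6 + 20*k**5 + 51*k**4 + 68*k**3 + 43*k**2 - 5*k - 24)/(k + 4)
s_(k+1) − s_k = (15*k**6 + 107*k**5 + 233*k**4 + 241*k**3 + 173*k**2 + 7*k - 32)/(k**2 + 7*k + 12)
(s_(k+1) − s_k) − t_k = (-12*k**5 - 63*k**4 - 56*k**3 - 61*k**2 - 8*k + 4)/(k**2 + 7*k + 12)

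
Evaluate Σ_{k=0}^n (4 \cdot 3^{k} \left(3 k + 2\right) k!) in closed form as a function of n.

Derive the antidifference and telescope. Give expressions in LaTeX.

t_(k+1)/t_k = 3*(k + 1)*(3*k + 5)/(3*k + 2).
Factor: A=3*k + 3; B=1; C=k + 2/3.
f must satisfy (3*k + 3)·f(k+1) − (1)·f(k) = k + 2/3.
d = 0 from the (1,0,1) case.
Solving with deg f ≤ 0: f(k) = 1/3.
Certificate R = B(k−1)f/C = 1/(3*k + 2) gives s_k = 4*3**k*factorial(k).
s_(k+1) − s_k = 4*3**k*(3*k + 2)*factorial(k) = t_k.
Σ_(k=0)^n t_k = s_(n+1) − s_(0) = (12*3**n*factorial(n + 1)) − (4), i.e. 12*3**n*factorial(n + 1) - 4.

S(n) = 12 \cdot 3^{n} \left(n + 1\right)! - 4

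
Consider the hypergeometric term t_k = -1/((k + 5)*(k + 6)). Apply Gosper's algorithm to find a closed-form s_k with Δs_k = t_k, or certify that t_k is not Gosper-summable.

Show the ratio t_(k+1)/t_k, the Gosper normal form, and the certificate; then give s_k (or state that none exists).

s_k = -k/(5*k + 25)

The ratio is (k + 5)/(k + 7).
Gosper form: A/B · C(k+1)/C(k) with A=k + 5, B=k + 7, C=1.
Set up (k + 5)·f(k+1) − (k + 6)·f(k) − (1) = 0.
From deg A=1, deg B=1, deg C=0: d=1.
Solving with deg f ≤ 1: f(k) = k/5.
Then R = B(k−1)f/C = k*(k + 6)/5, so s_k = R(k)·t_k = -k/(5*k + 25).
Verify: -1/(k**2 + 11*k + 30) matches t_k.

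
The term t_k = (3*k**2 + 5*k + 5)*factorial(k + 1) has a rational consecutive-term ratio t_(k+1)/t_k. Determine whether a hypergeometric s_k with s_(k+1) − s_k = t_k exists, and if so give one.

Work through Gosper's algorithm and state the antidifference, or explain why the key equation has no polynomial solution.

s_k = (3*k - 1)*factorial(k + 1)

r(k) = (k + 2)*(5*k + 3*(k + 1)**2 + 10)/(3*k**2 + 5*k + 5) after simplifying.
Take A(k)=k + 2, B(k)=1, C(k)=k**2 + 5*k/3 + 5/3.
Key eq: (k + 2)·f(k+1) = (1)·f(k) + (k**2 + 5*k/3 + 5/3).
deg f ≤ 1 (via 1,0,2).
Solving with deg f ≤ 1: f(k) = (3*k - 1)/3.
So s_k = (B(k−1)f/C)·t_k = ((3*k - 1)/(3*k**2 + 5*k + 5))·t_k = (3*k - 1)*factorial(k + 1).
Δs = (3*k**2 + 5*k + 5)*factorial(k + 1), as required.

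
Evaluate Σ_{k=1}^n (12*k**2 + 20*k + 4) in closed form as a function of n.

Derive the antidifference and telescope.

S(n) = 4*n*(n**2 + 4*n + 4)

r(k) = (3*k**2 + 11*k + 9)/(3*k**2 + 5*k + 1) after simplifying.
Normal form (A,B,C) = (1, 1, k**2 + 5*k/3 + 1/3).
Set up (1)·f(k+1) − (1)·f(k) − (k**2 + 5*k/3 + 1/3) = 0.
Degrees (0,0,2) ⇒ d ≤ 3.
Coefficient equations give f(k) = k*(k**2 + k - 1)/3.
R(k) = B(k−1)·f(k)/C(k) = k*(k**2 + k - 1)/(3*k**2 + 5*k + 1); s_k = R·t_k = 4*k*(k**2 + k - 1).
Δs = 12*k**2 + 20*k + 4, as required.
Σ_(k=1)^n t_k = s_(n+1) − s_(1) = (4*n**3 + 16*n**2 + 16*n + 4) − (4), i.e. 4*n*(n**2 + 4*n + 4).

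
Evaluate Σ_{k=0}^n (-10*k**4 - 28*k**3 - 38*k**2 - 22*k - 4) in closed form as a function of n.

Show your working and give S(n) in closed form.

S(n) = -2*n**5 - 12*n**4 - 30*n**3 - 37*n**2 - 21*n - 4

r(k) = (5*k**4 + 34*k**3 + 91*k**2 + 111*k + 51)/(5*k**4 + 14*k**3 + 19*k**2 + 11*k + 2) after simplifying.
Factor: A=1; B=1; C=k**4 + 14*k**3/5 + 19*k**2/5 + 11*k/5 + 2/5.
Solve (1)·f(k+1) − (1)·f(k) = k**4 + 14*k**3/5 + 19*k**2/5 + 11*k/5 + 2/5.
Bound: deg f ≤ 5.
A polynomial solution: f(k) = k*(2*k**4 + 2*k**3 + 2*k**2 - k - 1)/10.
Certificate R = B(k−1)f/C = k*(2*k**4 + 2*k**3 + 2*k**2 - k - 1)/(2*(5*k**4 + 14*k**3 + 19*k**2 + 11*k + 2)) gives s_k = k*(-2*k**4 - 2*k**3 - 2*k**2 + k + 1).
Verify: -10*k**4 - 28*k**3 - 38*k**2 - 22*k - 4 matches t_k.
Telescope: S(n) = s_(n+1) − s_(0) = -2*n**5 - 12*n**4 - 30*n**3 - 37*n**2 - 21*n - 4 − (0) = -2*n**5 - 12*n**4 - 30*n**3 - 37*n**2 - 21*n - 4.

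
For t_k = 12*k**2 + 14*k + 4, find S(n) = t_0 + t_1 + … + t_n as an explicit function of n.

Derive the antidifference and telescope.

S(n) = 4*n**3 + 13*n**2 + 13*n + 4

t_(k+1)/t_k = (6*k**2 + 19*k + 15)/(6*k**2 + 7*k + 2).
So A=1 and B=1, with C=k**2 + 7*k/6 + 1/3.
f must satisfy (1)·f(k+1) − (1)·f(k) = k**2 + 7*k/6 + 1/3.
Bound: deg f ≤ 3.
Coefficient equations give f(k) = k*(4*k**2 + k - 1)/12.
R(k) = B(k−1)·f(k)/C(k) = k*(4*k**2 + k - 1)/(2*(2*k + 1)*(3*k + 2)); s_k = R·t_k = k*(4*k**2 + k - 1).
Verify: 12*k**2 + 14*k + 4 matches t_k.
s_(n+1) = 4*n**3 + 13*n**2 + 13*n + 4 and s_(0) = 0, so S(n) = 4*n**3 + 13*n**2 + 13*n + 4.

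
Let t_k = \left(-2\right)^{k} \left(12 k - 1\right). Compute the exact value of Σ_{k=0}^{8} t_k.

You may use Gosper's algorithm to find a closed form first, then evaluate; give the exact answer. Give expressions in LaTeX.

Ratio r(k) = 2*(-12*k - 11)/(12*k - 1).
Factor: A=-2; B=1; C=k - 1/12.
Need (-2)·f(k+1) − (1)·f(k) = k - 1/12.
deg f ≤ 1 (via 0,0,1).
Solve for f: f(k) = -(4*k - 3)/12 (degree 1 ≤ 1).
R(k) = B(k−1)·f(k)/C(k) = -(4*k - 3)/(12*k - 1); s_k = R·t_k = (-2)**k*(3 - 4*k).
Verify: (-2)**k*(12*k - 1) matches t_k.
Σ_(k=0)^(8) t_k = s_(9) − s_(0) = 16896 − (3) = 16893.

Σ = 16893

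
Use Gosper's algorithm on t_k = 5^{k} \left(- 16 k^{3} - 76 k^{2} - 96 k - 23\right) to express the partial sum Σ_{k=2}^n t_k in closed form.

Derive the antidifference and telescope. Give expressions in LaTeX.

The ratio is 5*(16*k**3 + 124*k**2 + 296*k + 211)/(16*k**3 + 76*k**2 + 96*k + 23).
So A=5 and B=1, with C=k**3 + 19*k**2/4 + 6*k + 23/16.
f must satisfy (5)·f(k+1) − (1)·f(k) = k**3 + 19*k**2/4 + 6*k + 23/16.
deg f ≤ 3 (via 0,0,3).
Solve for f: f(k) = (4*k**3 + 4*k**2 - k - 3)/16 (degree 3 ≤ 3).
Certificate R = B(k−1)f/C = (4*k**3 + 4*k**2 - k - 3)/(16*k**3 + 76*k**2 + 96*k + 23) gives s_k = 5**k*(-4*k**3 - 4*k**2 + k + 3).
s_(k+1) − s_k = 5**k*(-16*k**3 - 76*k**2 - 96*k - 23) = t_k.
Evaluate: s_(n+1) = 5**(n + 1)*(-4*n**3 - 16*n**2 - 19*n - 4); subtract s_(2) = -1075 ⇒ S(n) = -20*5**n*n**3 - 80*5**n*n**2 - 95*5**n*n - 20*5**n + 1075.

S(n) = - 20 \cdot 5^{n} n^{3} - 80 \cdot 5^{n} n^{2} - 95 \cdot 5^{n} n - 20 \cdot 5^{n} + 1075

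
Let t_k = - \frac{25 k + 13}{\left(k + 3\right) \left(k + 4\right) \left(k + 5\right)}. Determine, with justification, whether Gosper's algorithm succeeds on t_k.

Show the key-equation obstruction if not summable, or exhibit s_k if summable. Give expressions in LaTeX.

Yes. s_k = \frac{k \left(- 11 k - 2\right)}{3 \left(k + 3\right) \left(k + 4\right)}.

Step 1: r(k) = (k + 3)*(25*k + 38)/((k + 6)*(25*k + 13)).
Factor: A=k + 3; B=k + 6; C=k + 13/25.
Set up (k + 3)·f(k+1) − (k + 5)·f(k) − (k + 13/25) = 0.
d = 2 from the (1,1,1) case.
Match coefficients ⇒ f(k) = k*(11*k + 2)/75.
Then R = B(k−1)f/C = k*(k + 5)*(11*k + 2)/(3*(25*k + 13)), so s_k = R(k)·t_k = k*(-11*k - 2)/(3*(k + 3)*(k + 4)).
Δs = (-25*k - 13)/(k**3 + 12*k**2 + 47*k + 60), as required.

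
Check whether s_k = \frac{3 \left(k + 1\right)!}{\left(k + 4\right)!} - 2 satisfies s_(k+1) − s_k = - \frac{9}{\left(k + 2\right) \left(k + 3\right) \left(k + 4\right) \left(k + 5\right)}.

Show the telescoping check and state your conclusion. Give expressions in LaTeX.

s_(k+1) = 3*factorial(k + 2)/factorial(k + 5) - 2
s_(k+1) − s_k = -9/((k + 2)*(k + 3)*(k + 4)*(k + 5))
(s_(k+1) − s_k) − t_k = 0

valid; difference matches t_k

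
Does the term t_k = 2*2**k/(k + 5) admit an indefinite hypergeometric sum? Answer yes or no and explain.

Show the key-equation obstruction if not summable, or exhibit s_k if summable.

No — key equation has no polynomial f.

The ratio is 2*(k + 5)/(k + 6).
Take A(k)=2*k + 10, B(k)=k + 6, C(k)=1.
Need (2*k + 10)·f(k+1) − (k + 5)·f(k) = 1.
Degrees (1,1,0) ⇒ d ≤ -1.
deg f ≤ -1 is impossible — no certificate.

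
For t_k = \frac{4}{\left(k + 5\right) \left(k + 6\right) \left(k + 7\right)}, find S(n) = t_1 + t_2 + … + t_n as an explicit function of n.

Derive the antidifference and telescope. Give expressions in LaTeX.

S(n) = \frac{n \left(n + 13\right)}{21 \left(n^{2} + 13 n + 42\right)}

Compute t_(k+1)/t_k: get (k + 5)/(k + 8).
Factor: A=k + 5; B=k + 8; C=1.
Solve (k + 5)·f(k+1) − (k + 7)·f(k) = 1.
Bound: deg f ≤ 2.
Solving with deg f ≤ 2: f(k) = k*(k + 11)/60.
Get s_k = R·t_k = k*(k + 11)/(15*(k + 5)*(k + 6)) with R(k) = B(k−1)f(k)/C(k) = k*(k + 7)*(k + 11)/60.
Check: Δs_k = 4/(k**3 + 18*k**2 + 107*k + 210). ✓
s_(n+1) = (n**2 + 13*n + 12)/(15*(n**2 + 13*n + 42)) and s_(1) = 2/105, so S(n) = n*(n + 13)/(21*(n**2 + 13*n + 42)).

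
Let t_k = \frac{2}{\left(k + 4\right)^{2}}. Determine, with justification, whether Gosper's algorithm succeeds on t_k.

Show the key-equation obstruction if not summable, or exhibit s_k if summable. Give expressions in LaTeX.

No — key equation has no polynomial f.

Step 1: r(k) = (k + 4)**2/(k + 5)**2.
Normal form (A,B,C) = (k**2 + 8*k + 16, k**2 + 10*k + 25, 1).
Need (k**2 + 8*k + 16)·f(k+1) − (k**2 + 8*k + 16)·f(k) = 1.
deg f ≤ 0 (via 2,2,0).
Put f(k) = c0: A·f(k+1) − B(k−1)·f(k) − C = -1; need -1 = 0 — inconsistent ⇒ no f, not summable.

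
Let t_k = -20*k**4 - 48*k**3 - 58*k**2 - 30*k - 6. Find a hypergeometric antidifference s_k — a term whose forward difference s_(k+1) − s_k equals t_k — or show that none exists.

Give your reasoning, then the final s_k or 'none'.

s_k = 2*k**2*(-2*k**3 - k**2 - k + 1)

r(k) = (10*k**4 + 64*k**3 + 161*k**2 + 185*k + 81)/(10*k**4 + 24*k**3 + 29*k**2 + 15*k + 3) after simplifying.
Normal form (A,B,C) = (1, 1, k**4 + 12*k**3/5 + 29*k**2/10 + 3*k/2 + 3/10).
Set up (1)·f(k+1) − (1)·f(k) − (k**4 + 12*k**3/5 + 29*k**2/10 + 3*k/2 + 3/10) = 0.
Bound: deg f ≤ 5.
Solve for f: f(k) = k**2*(2*k - 1)*(k**2 + k + 1)/10 (degree 5 ≤ 5).
Certificate R = B(k−1)f/C = k**2*(2*k - 1)*(k**2 + k + 1)/(10*k**4 + 24*k**3 + 29*k**2 + 15*k + 3) gives s_k = 2*k**2*(-2*k**3 - k**2 - k + 1).
Verify: -20*k**4 - 48*k**3 - 58*k**2 - 30*k - 6 matches t_k.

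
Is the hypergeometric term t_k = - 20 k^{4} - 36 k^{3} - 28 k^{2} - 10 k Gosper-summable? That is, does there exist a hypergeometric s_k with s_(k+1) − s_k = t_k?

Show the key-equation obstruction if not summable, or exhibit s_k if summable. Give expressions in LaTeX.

Yes. s_k = - 4 k^{5} + k^{4} + 2 k^{3} + k.

Step 1: r(k) = (10*k**4 + 58*k**3 + 128*k**2 + 127*k + 47)/(k*(10*k**3 + 18*k**2 + 14*k + 5)).
Take A(k)=1, B(k)=1, C(k)=k**4 + 9*k**3/5 + 7*k**2/5 + k/2.
Key eq: (1)·f(k+1) = (1)·f(k) + (k**4 + 9*k**3/5 + 7*k**2/5 + k/2).
deg f ≤ 5 (via 0,0,4).
Solve for f: f(k) = k*(k - 1)*(4*k**3 + 3*k**2 + k + 1)/20 (degree 5 ≤ 5).
Then R = B(k−1)f/C = (k - 1)*(4*k**3 + 3*k**2 + k + 1)/(2*(10*k**3 + 18*k**2 + 14*k + 5)), so s_k = R(k)·t_k = -4*k**5 + k**4 + 2*k**3 + k.
Verify: 2*k*(-10*k**3 - 18*k**2 - 14*k - 5) matches t_k.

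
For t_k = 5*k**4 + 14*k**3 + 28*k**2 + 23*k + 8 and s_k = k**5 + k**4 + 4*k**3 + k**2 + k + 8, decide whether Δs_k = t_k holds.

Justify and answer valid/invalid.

s_(k+1) = k**5 + 6*k**4 + 18*k**3 + 29*k**2 + 24*k + 16
s_(k+1) − s_k = 5*k**4 + 14*k**3 + 28*k**2 + 23*k + 8
(s_(k+1) − s_k) − t_k = 0

Valid — Δs_k = t_k.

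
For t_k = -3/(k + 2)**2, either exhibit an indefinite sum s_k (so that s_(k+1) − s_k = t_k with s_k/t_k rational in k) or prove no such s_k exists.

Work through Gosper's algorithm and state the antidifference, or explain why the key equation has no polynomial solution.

none — t_k is not Gosper-summable

t_(k+1)/t_k = (k + 2)**2/(k + 3)**2.
Gosper form: A/B · C(k+1)/C(k) with A=k**2 + 4*k + 4, B=k**2 + 6*k + 9, C=1.
Set up (k**2 + 4*k + 4)·f(k+1) − (k**2 + 4*k + 4)·f(k) − (1) = 0.
From deg A=2, deg B=2, deg C=0: d=0.
f = c0 ⇒ A·f(k+1) − B(k−1)·f(k) − C = -1. The system {-1 = 0} is inconsistent; no antidifference.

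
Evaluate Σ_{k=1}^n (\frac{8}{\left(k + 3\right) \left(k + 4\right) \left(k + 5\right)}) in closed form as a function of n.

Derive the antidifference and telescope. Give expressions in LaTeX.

S(n) = \frac{n \left(n + 9\right)}{5 \left(n^{2} + 9 n + 20\right)}

Step 1: r(k) = (k + 3)/(k + 6).
Gosper form: A/B · C(k+1)/C(k) with A=k + 3, B=k + 6, C=1.
f must satisfy (k + 3)·f(k+1) − (k + 5)·f(k) = 1.
Bound: deg f ≤ 2.
Solve for f: f(k) = k*(k + 7)/24 (degree 2 ≤ 2).
So s_k = (B(k−1)f/C)·t_k = (k*(k + 5)*(k + 7)/24)·t_k = k*(k + 7)/(3*(k + 3)*(k + 4)).
Check: Δs_k = 8/(k**3 + 12*k**2 + 47*k + 60). ✓
Evaluate: s_(n+1) = (n**2 + 9*n + 8)/(3*(n**2 + 9*n + 20)); subtract s_(1) = 2/15 ⇒ S(n) = n*(n + 9)/(5*(n**2 + 9*n + 20)).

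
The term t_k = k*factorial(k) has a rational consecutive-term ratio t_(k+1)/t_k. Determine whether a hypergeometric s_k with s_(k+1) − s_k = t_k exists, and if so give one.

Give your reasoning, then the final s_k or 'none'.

The ratio is (k + 1)**2/k.
Take A(k)=k + 1, B(k)=1, C(k)=k.
f must satisfy (k + 1)·f(k+1) − (1)·f(k) = k.
Bound: deg f ≤ 0.
Coefficient equations give f(k) = 1.
Certificate R = B(k−1)f/C = 1/k gives s_k = factorial(k).
Check: Δs_k = k*factorial(k). ✓

s_k = factorial(k)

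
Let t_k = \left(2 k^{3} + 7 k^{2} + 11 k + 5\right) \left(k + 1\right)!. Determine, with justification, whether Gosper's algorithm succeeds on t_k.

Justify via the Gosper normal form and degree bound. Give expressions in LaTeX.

Yes. s_k = \left(k + 1\right) \left(2 k - 1\right) \left(k + 1\right)!.

Compute t_(k+1)/t_k: get (2*k**4 + 17*k**3 + 57*k**2 + 87*k + 50)/(2*k**3 + 7*k**2 + 11*k + 5).
So A=k + 2 and B=1, with C=k**3 + 7*k**2/2 + 11*k/2 + 5/2.
f must satisfy (k + 2)·f(k+1) − (1)·f(k) = k**3 + 7*k**2/2 + 11*k/2 + 5/2.
d = 2 from the (1,0,3) case.
Solve for f: f(k) = (k + 1)*(2*k - 1)/2 (degree 2 ≤ 2).
So s_k = (B(k−1)f/C)·t_k = ((k + 1)*(2*k - 1)/(2*k**3 + 7*k**2 + 11*k + 5))·t_k = (k + 1)*(2*k - 1)*factorial(k + 1).
Δs = (2*k**3 + 7*k**2 + 11*k + 5)*factorial(k + 1), as required.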